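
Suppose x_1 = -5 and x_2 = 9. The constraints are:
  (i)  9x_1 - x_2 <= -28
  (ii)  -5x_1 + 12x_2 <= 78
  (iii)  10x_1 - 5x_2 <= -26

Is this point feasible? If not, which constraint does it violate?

Constraint (ii): -5x_1 + 12x_2 = 133, which is not ≤ 78. All other constraints are satisfied.

not feasible — violates (ii)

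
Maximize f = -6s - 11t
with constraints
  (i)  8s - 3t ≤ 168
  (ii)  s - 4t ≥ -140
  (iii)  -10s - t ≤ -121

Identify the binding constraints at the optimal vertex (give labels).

(i) and (iii)

Vertices and f = -6s - 11t:
  (1092/29, 1288/29) → f = -20720/29
  (531/38, -356/19) → f = 2323/19
  (344/41, 1521/41) → f = -18795/41

The maximum is at (531/38, -356/19). Substituting into each constraint, equality holds for (i) and (iii); the remaining constraints have slack.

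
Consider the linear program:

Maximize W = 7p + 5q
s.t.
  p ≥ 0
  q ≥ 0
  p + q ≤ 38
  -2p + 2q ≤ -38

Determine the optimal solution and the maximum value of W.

p = 38, q = 0, maximum W = 266

Vertices and W = 7p + 5q:
  (38, 0) → W = 266
  (19, 0) → W = 133
  (57/2, 19/2) → W = 247

At the optimal vertex, q = 0 and p + q = 38.
Solving simultaneously gives p = 38, q = 0.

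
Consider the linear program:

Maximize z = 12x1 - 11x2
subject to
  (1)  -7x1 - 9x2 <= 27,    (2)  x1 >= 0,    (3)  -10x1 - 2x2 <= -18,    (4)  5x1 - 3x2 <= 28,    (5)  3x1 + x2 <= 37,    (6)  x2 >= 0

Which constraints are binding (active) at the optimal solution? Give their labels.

Vertices and z = 12x1 - 11x2:
  (0, 9) → z = -99
  (0, 37) → z = -407
  (9/5, 0) → z = 108/5
  (139/14, 101/14) → z = 557/14
  (28/5, 0) → z = 336/5

The maximum is at (28/5, 0). Substituting into each constraint, equality holds for (4) and (6); the remaining constraints have slack.

(4) and (6)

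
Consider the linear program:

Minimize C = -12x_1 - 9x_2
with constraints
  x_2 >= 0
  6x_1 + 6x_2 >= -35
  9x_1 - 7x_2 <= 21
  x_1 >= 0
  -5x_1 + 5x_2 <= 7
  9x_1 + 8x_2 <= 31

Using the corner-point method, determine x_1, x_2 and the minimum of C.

Vertices and C = -12x_1 - 9x_2:
  (7/3, 0) → C = -28
  (0, 0) → C = 0
  (77/27, 2/3) → C = -362/9
  (0, 7/5) → C = -63/5
  (99/85, 218/85) → C = -630/17

At the optimal vertex, 9x_1 - 7x_2 = 21 and 9x_1 + 8x_2 = 31.
Solving simultaneously gives x_1 = 77/27, x_2 = 2/3.

x_1 = 77/27, x_2 = 2/3, minimum C = -362/9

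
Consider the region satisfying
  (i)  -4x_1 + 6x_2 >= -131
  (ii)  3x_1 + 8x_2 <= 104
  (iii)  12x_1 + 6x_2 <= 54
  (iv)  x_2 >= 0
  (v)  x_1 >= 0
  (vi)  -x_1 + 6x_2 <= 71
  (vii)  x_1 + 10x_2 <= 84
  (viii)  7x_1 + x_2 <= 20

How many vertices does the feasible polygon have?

Of the 28 pairwise boundary intersections, those satisfying every inequality are:
  (6/19, 159/19)
  (11/5, 23/5)
  (0, 0)
  (20/7, 0)
  (0, 42/5)

5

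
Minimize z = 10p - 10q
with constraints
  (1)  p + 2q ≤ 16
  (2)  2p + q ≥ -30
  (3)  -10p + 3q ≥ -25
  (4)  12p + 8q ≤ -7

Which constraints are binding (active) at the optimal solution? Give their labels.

Vertices and z = 10p - 10q:
  (-76/3, 62/3) → z = -460
  (-71/8, 199/16) → z = -1705/8
  (-65/16, -175/8) → z = 1425/8
  (179/116, -185/58) → z = 2745/58

The minimum is at (-76/3, 62/3). Substituting into each constraint, equality holds for (1) and (2); the remaining constraints have slack.

(1) and (2)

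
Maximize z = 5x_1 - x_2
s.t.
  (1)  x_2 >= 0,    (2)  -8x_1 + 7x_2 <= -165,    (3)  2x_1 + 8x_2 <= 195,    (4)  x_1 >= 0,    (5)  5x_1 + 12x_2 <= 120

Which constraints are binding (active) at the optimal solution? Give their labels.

Extreme points and z = 5x_1 - x_2:
  (165/8, 0) → z = 825/8
  (24, 0) → z = 120
  (2820/131, 135/131) → z = 13965/131

The maximum is at (24, 0). Substituting into each constraint, equality holds for (1) and (5); the remaining constraints have slack.

(1) and (5)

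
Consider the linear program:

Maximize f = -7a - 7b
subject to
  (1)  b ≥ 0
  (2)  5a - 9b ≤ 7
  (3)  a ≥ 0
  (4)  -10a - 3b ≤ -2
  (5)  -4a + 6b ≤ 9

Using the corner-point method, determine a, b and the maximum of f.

a = 1/5, b = 0, maximum f = -7/5

Extreme points and f = -7a - 7b:
  (7/5, 0) → f = -49/5
  (1/5, 0) → f = -7/5
  (0, 2/3) → f = -14/3
  (0, 3/2) → f = -21/2
The feasible region is unbounded (it extends along (3, 2), (9, 5)), but f strictly decreases along every unbounded feasible direction, so there is no improving ray and the maximum is attained at a vertex.

The optimum lies where b = 0 and -10a - 3b = -2.
Solving simultaneously gives a = 1/5, b = 0.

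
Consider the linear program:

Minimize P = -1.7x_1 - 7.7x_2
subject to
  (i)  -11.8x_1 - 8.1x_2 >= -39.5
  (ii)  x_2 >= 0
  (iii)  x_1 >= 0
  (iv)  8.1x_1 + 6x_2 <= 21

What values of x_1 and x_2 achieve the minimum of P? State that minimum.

Corner points and P = -1.7x_1 - 7.7x_2:
  (0, 0) → P = 0
  (70/27, 0) → P = -119/27
  (0, 7/2) → P = -539/20

x_1 = 0, x_2 = 3.5, minimum P = -26.95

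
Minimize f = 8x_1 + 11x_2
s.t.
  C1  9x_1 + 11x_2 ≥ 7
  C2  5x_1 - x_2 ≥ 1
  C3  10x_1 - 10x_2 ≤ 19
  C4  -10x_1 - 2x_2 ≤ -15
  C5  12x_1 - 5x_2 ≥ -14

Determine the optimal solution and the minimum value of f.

x_1 = 47/30, x_2 = -1/3, minimum f = 133/15

Vertices and f = 8x_1 + 11x_2:
  (17/20, 13/4) → f = 851/20
  (19/13, 82/13) → f = 1054/13
  (47/30, -1/3) → f = 133/15
The feasible region is unbounded (it extends along (1, 1), (5, 12)), but f strictly increases along every unbounded feasible direction, so there is no improving ray and the minimum is attained at a vertex.

The optimum lies where 10x_1 - 10x_2 = 19 and -10x_1 - 2x_2 = -15.
Solving simultaneously gives x_1 = 47/30, x_2 = -1/3.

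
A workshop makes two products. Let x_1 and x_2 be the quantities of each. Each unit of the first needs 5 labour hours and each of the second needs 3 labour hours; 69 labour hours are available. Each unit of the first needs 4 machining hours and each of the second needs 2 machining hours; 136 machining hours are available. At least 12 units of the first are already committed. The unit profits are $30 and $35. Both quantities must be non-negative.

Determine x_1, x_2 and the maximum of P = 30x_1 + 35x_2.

x_1 = 12, x_2 = 3, maximum P = 465

Corner points and P = 30x_1 + 35x_2:
  (69/5, 0) → P = 414
  (12, 0) → P = 360
  (12, 3) → P = 465

At the optimal vertex, 5x_1 + 3x_2 = 69 and x_1 = 12.
Solving simultaneously gives x_1 = 12, x_2 = 3.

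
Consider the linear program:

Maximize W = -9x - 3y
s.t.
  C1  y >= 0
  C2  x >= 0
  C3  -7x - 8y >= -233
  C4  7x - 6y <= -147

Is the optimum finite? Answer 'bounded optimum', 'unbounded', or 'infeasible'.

bounded optimum

Extreme points and W = -9x - 3y:
  (0, 233/8) → W = -699/8
  (0, 49/2) → W = -147/2
  (111/49, 190/7) → W = -4989/49
The feasible region has finitely many vertices and no improving ray; the maximum is -147/2 at (0, 49/2).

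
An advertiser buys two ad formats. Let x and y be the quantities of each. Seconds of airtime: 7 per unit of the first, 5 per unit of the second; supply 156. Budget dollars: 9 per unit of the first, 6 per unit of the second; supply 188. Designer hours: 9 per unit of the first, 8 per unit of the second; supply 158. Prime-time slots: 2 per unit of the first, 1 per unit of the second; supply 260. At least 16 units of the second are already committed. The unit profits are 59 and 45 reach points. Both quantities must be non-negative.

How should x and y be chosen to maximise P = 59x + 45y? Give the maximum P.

Vertices and P = 59x + 45y:
  (0, 79/4) → P = 3555/4
  (0, 16) → P = 720
  (10/3, 16) → P = 2750/3

At the optimal vertex, 9x + 8y = 158 and y = 16.
Solving simultaneously gives x = 10/3, y = 16.

x = 10/3, y = 16, maximum P = 2750/3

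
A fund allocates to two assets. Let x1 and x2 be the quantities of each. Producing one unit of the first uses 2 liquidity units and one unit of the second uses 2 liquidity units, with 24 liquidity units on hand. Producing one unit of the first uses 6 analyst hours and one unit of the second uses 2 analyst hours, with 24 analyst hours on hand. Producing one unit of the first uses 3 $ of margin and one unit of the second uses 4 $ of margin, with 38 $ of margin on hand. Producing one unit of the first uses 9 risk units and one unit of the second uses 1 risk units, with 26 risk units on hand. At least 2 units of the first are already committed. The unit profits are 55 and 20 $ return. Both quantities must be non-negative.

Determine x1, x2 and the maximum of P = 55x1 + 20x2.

x1 = 2, x2 = 6, maximum P = 230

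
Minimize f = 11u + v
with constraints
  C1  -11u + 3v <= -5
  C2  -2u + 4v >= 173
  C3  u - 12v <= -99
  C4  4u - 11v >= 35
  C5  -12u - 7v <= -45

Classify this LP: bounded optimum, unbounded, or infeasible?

infeasible

The boundaries -11u + 3v = -5 and -2u + 4v = 173 meet at (539/38, 1913/38), but that point violates 4u - 11v ≥ 35. Every candidate vertex is excluded by some other constraint, so the feasible region is empty.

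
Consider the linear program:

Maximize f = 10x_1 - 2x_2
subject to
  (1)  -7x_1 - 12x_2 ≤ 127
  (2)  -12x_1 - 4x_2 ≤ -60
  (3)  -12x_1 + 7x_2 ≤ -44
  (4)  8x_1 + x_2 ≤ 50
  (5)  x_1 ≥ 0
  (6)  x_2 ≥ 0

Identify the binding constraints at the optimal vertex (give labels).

(4) and (6)

Extreme points and f = 10x_1 - 2x_2:
  (149/33, 16/11) → f = 1394/33
  (5, 0) → f = 50
  (197/34, 62/17) → f = 861/17
  (25/4, 0) → f = 125/2

The maximum is at (25/4, 0). Substituting into each constraint, equality holds for (4) and (6); the remaining constraints have slack.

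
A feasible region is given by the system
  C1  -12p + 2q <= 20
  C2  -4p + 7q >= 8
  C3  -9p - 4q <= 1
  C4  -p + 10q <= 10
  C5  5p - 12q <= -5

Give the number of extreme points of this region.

The feasible vertices (each the meet of two boundaries and inside every other half-plane) are:
  (-39/79, 68/79)
  (-10/33, 32/33)
  (-25/47, 89/94)

3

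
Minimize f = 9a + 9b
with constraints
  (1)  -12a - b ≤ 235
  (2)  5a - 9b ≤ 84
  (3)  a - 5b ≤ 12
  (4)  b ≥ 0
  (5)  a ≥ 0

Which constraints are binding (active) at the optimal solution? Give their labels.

(4) and (5)

Corner points and f = 9a + 9b:
  (39/2, 3/2) → f = 189
  (12, 0) → f = 108
  (0, 0) → f = 0
The feasible region is unbounded (it extends along (0, 1), (9, 5)), but f strictly increases along every unbounded feasible direction, so there is no improving ray and the minimum is attained at a vertex.

The minimum is at (0, 0). Substituting into each constraint, equality holds for (4) and (5); the remaining constraints have slack.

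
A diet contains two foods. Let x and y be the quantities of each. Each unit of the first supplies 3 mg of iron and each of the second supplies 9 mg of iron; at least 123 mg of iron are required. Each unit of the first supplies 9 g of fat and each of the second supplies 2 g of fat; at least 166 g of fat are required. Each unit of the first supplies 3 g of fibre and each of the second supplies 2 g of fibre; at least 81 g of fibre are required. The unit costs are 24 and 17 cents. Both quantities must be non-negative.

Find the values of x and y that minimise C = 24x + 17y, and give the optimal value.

Feasible corners and C = 24x + 17y:
  (0, 83) → C = 1411
  (41, 0) → C = 984
  (23, 6) → C = 654
  (85/6, 77/4) → C = 2669/4
The feasible region is unbounded (it extends along (0, 1), (1, 0)), but C strictly increases along every unbounded feasible direction, so there is no improving ray and the minimum is attained at a vertex.

x = 23, y = 6, minimum C = 654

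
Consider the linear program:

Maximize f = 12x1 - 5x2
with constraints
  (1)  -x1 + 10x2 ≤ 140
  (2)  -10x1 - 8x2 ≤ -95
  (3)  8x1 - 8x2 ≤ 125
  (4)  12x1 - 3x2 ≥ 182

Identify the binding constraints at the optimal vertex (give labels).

Feasible corners and f = 12x1 - 5x2:
  (395/12, 415/24) → f = 7405/24
  (2240/117, 1862/117) → f = 17570/117
  (1081/72, -11/18) → f = 1649/9

The maximum is at (395/12, 415/24). Substituting into each constraint, equality holds for (1) and (3); the remaining constraints have slack.

(1) and (3)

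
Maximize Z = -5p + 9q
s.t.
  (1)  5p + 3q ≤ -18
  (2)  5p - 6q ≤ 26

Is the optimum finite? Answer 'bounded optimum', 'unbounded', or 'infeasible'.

unbounded

From the feasible point (-2/3, -44/9), moving in the direction (-3, 5) keeps every constraint satisfied while Z increases without bound.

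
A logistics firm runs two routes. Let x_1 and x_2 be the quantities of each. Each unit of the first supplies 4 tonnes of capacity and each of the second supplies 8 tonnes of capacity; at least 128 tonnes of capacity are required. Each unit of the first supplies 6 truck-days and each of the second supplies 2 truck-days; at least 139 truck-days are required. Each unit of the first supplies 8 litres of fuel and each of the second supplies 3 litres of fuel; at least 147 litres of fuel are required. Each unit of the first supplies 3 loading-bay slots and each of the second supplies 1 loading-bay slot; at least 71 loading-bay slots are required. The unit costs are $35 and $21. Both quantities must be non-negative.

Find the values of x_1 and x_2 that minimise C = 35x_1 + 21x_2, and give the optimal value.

Extreme points and C = 35x_1 + 21x_2:
  (0, 71) → C = 1491
  (32, 0) → C = 1120
  (22, 5) → C = 875
The feasible region is unbounded (it extends along (0, 1), (1, 0)), but C strictly increases along every unbounded feasible direction, so there is no improving ray and the minimum is attained at a vertex.

At the optimal vertex, 4x_1 + 8x_2 = 128 and 3x_1 + x_2 = 71.
Solving simultaneously gives x_1 = 22, x_2 = 5.

x_1 = 22, x_2 = 5, minimum C = 875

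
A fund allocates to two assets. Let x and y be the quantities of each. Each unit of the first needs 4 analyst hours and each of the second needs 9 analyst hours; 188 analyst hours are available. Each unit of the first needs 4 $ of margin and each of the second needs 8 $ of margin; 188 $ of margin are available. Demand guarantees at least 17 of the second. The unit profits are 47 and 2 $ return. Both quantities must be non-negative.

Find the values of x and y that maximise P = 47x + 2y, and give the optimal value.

Extreme points and P = 47x + 2y:
  (0, 188/9) → P = 376/9
  (0, 17) → P = 34
  (35/4, 17) → P = 1781/4

The binding constraints are 4x + 9y = 188 and y = 17.
Solving simultaneously gives x = 35/4, y = 17.

x = 35/4, y = 17, maximum P = 1781/4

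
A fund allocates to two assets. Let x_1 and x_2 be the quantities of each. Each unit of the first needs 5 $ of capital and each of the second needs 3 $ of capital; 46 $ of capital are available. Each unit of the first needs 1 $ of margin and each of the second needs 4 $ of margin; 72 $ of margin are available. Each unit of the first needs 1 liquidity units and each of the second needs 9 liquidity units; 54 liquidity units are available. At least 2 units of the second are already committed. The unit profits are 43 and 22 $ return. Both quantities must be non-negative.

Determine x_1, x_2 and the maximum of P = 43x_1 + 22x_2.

Feasible corners and P = 43x_1 + 22x_2:
  (0, 6) → P = 132
  (0, 2) → P = 44
  (6, 16/3) → P = 1126/3
  (8, 2) → P = 388

At the optimal vertex, 5x_1 + 3x_2 = 46 and x_2 = 2.
Solving simultaneously gives x_1 = 8, x_2 = 2.

x_1 = 8, x_2 = 2, maximum P = 388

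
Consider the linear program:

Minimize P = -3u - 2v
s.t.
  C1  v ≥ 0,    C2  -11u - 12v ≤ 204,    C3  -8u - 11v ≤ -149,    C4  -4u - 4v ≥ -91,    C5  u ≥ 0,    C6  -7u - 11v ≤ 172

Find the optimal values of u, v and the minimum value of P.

u = 91/4, v = 0, minimum P = -273/4

Extreme points and P = -3u - 2v:
  (149/8, 0) → P = -447/8
  (91/4, 0) → P = -273/4
  (0, 149/11) → P = -298/11
  (0, 91/4) → P = -91/2

The binding constraints are v = 0 and -4u - 4v = -91.
Solving simultaneously gives u = 91/4, v = 0.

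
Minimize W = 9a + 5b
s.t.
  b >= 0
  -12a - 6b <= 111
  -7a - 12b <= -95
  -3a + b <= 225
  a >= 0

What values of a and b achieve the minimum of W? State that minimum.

Vertices and W = 9a + 5b:
  (95/7, 0) → W = 855/7
  (0, 95/12) → W = 475/12
  (0, 225) → W = 1125
The feasible region is unbounded (it extends along (1, 0), (1, 3)), but W strictly increases along every unbounded feasible direction, so there is no improving ray and the minimum is attained at a vertex.

The binding constraints are -7a - 12b = -95 and a = 0.
Solving simultaneously gives a = 0, b = 95/12.

a = 0, b = 95/12, minimum W = 475/12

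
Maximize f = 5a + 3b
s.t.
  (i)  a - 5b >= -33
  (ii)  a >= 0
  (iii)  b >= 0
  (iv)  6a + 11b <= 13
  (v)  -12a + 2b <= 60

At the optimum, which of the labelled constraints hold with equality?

(iii) and (iv)

Feasible corners and f = 5a + 3b:
  (0, 0) → f = 0
  (0, 13/11) → f = 39/11
  (13/6, 0) → f = 65/6

The maximum is at (13/6, 0). Substituting into each constraint, equality holds for (iii) and (iv); the remaining constraints have slack.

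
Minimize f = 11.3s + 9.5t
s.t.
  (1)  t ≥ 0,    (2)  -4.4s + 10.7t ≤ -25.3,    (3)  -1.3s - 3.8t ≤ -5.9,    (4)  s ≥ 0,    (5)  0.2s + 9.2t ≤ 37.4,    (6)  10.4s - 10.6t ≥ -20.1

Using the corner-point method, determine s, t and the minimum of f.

s = 5.75, t = 0, minimum f = 64.975

Feasible corners and f = 11.3s + 9.5t:
  (23/4, 0) → f = 2599/40
  (187, 0) → f = 21131/10
  (31647/2131, 7975/2131) → f = 2166868/10655

The binding constraints are t = 0 and -4.4s + 10.7t = -25.3.
Solving simultaneously gives s = 23/4, t = 0.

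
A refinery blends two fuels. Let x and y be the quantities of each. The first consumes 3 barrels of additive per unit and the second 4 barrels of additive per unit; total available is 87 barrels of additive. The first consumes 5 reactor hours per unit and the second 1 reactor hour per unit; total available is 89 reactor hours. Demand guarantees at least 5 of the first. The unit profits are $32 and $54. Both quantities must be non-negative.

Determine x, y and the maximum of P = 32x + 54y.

Feasible corners and P = 32x + 54y:
  (89/5, 0) → P = 2848/5
  (5, 0) → P = 160
  (269/17, 168/17) → P = 1040
  (5, 18) → P = 1132

At the optimal vertex, 3x + 4y = 87 and x = 5.
Solving simultaneously gives x = 5, y = 18.

x = 5, y = 18, maximum P = 1132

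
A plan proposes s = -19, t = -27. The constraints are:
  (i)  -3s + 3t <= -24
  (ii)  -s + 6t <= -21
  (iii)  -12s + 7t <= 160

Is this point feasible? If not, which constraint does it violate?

feasible

(i): -24 ≤ -24 ✓
(ii): -143 ≤ -21 ✓
(iii): 39 ≤ 160 ✓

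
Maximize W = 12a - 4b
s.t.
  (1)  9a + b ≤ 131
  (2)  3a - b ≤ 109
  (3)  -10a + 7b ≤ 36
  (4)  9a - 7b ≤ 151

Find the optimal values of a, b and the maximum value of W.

Extreme points and W = 12a - 4b:
  (881/73, 1634/73) → W = 4036/73
  (89/6, -5/2) → W = 188
  (-187, -262) → W = -1196

The optimum lies where 9a + b = 131 and 9a - 7b = 151.
Solving simultaneously gives a = 89/6, b = -5/2.

a = 89/6, b = -5/2, maximum W = 188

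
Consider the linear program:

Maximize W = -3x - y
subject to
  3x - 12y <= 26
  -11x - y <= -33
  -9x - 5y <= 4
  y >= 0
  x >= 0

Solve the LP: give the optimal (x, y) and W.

Extreme points and W = -3x - y:
  (26/3, 0) → W = -26
  (3, 0) → W = -9
  (0, 33) → W = -33
The feasible region is unbounded (it extends along (0, 1), (4, 1)), but W strictly decreases along every unbounded feasible direction, so there is no improving ray and the maximum is attained at a vertex.

The optimum lies where -11x - y = -33 and y = 0.
Solving simultaneously gives x = 3, y = 0.

x = 3, y = 0, maximum W = -9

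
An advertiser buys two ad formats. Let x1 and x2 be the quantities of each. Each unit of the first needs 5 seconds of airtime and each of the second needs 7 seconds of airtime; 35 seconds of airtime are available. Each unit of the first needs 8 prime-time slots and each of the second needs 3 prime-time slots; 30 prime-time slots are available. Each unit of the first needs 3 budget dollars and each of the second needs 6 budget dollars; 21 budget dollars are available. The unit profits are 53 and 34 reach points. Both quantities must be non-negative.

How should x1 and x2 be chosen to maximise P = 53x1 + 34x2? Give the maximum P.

Corner points and P = 53x1 + 34x2:
  (0, 0) → P = 0
  (0, 7/2) → P = 119
  (15/4, 0) → P = 795/4
  (3, 2) → P = 227

x1 = 3, x2 = 2, maximum P = 227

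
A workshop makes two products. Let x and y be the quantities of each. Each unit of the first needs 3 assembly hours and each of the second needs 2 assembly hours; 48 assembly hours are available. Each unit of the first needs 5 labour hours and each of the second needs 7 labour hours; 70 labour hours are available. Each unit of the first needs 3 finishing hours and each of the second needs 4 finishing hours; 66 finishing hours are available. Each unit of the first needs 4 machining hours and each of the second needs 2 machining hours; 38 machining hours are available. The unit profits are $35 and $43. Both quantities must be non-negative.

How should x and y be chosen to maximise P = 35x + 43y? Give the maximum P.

x = 7, y = 5, maximum P = 460

Extreme points and P = 35x + 43y:
  (0, 0) → P = 0
  (0, 10) → P = 430
  (19/2, 0) → P = 665/2
  (7, 5) → P = 460

The binding constraints are 5x + 7y = 70 and 4x + 2y = 38.
Solving simultaneously gives x = 7, y = 5.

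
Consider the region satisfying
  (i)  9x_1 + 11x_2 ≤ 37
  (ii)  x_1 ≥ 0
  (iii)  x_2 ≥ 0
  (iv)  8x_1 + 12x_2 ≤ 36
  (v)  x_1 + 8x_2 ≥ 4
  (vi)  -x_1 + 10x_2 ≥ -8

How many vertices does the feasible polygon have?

5

Pairwise boundary intersections that survive every other constraint:
  (37/9, 0)
  (12/5, 7/5)
  (0, 3)
  (0, 1/2)
  (4, 0)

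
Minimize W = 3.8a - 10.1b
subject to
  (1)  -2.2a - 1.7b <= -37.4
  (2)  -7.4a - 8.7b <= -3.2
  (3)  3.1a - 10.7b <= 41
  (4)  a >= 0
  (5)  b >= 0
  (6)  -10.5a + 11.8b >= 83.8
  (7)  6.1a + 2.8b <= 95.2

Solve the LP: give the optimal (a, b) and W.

Corner points and W = 3.8a - 10.1b:
  (0, 22) → W = -1111/5
  (29886/4381, 57706/4381) → W = -2346319/21905
  (0, 34) → W = -1717/5
  (44436/5069, 75539/5069) → W = -5940871/50690

a = 0, b = 34, minimum W = -343.4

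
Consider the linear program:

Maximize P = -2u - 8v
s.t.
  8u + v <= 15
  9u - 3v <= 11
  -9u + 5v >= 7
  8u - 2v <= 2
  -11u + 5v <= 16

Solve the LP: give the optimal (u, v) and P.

u = -9/2, v = -67/10, maximum P = 313/5

Vertices and P = -2u - 8v:
  (4/3, 13/3) → P = -112/3
  (59/51, 293/51) → P = -2462/51
  (12/11, 37/11) → P = -320/11
  (-9/2, -67/10) → P = 313/5

The binding constraints are -9u + 5v = 7 and -11u + 5v = 16.
Solving simultaneously gives u = -9/2, v = -67/10.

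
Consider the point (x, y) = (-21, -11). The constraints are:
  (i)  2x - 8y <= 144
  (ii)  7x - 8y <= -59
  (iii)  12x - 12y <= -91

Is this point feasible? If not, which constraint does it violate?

feasible

(i): 46 ≤ 144 ✓
(ii): -59 ≤ -59 ✓
(iii): -120 ≤ -91 ✓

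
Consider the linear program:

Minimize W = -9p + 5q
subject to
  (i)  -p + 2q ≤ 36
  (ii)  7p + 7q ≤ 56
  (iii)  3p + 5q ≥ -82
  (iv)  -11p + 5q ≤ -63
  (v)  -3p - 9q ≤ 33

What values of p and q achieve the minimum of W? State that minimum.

p = 35/2, q = -19/2, minimum W = -205

Extreme points and W = -9p + 5q:
  (103/16, 25/16) → W = -401/8
  (35/2, -19/2) → W = -205
  (67/19, -92/19) → W = -1063/19

At the optimal vertex, 7p + 7q = 56 and -3p - 9q = 33.
Solving simultaneously gives p = 35/2, q = -19/2.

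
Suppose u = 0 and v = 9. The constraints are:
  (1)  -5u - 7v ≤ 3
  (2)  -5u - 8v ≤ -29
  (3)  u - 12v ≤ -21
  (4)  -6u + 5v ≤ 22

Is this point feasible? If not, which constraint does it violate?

Constraint (4): -6u + 5v = 45, which is not ≤ 22. All other constraints are satisfied.

not feasible — violates (4)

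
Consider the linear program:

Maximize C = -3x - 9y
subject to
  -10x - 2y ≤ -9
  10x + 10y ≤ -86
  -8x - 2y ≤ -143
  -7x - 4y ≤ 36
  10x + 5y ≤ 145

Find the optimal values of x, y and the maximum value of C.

Vertices and C = -3x - 9y:
  (267/10, -353/10) → C = 1188/5
  (188/5, -231/5) → C = 303
  (322/9, -1289/18) → C = 3223/6
  (152, -275) → C = 2019

x = 152, y = -275, maximum C = 2019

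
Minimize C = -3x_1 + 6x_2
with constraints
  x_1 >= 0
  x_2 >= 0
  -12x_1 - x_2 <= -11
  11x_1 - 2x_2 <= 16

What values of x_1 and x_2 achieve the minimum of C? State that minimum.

x_1 = 16/11, x_2 = 0, minimum C = -48/11

Feasible corners and C = -3x_1 + 6x_2:
  (0, 11) → C = 66
  (11/12, 0) → C = -11/4
  (16/11, 0) → C = -48/11
The feasible region is unbounded (it extends along (0, 1), (2, 11)), but C strictly increases along every unbounded feasible direction, so there is no improving ray and the minimum is attained at a vertex.

At the optimal vertex, x_2 = 0 and 11x_1 - 2x_2 = 16.
Solving simultaneously gives x_1 = 16/11, x_2 = 0.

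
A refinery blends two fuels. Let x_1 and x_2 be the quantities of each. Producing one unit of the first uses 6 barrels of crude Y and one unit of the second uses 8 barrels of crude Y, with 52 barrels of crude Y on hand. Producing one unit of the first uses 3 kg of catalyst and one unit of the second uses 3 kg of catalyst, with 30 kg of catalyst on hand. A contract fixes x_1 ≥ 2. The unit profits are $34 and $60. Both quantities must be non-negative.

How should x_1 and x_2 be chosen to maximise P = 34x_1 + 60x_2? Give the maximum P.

Corner points and P = 34x_1 + 60x_2:
  (26/3, 0) → P = 884/3
  (2, 0) → P = 68
  (2, 5) → P = 368

At the optimal vertex, 6x_1 + 8x_2 = 52 and x_1 = 2.
Solving simultaneously gives x_1 = 2, x_2 = 5.

x_1 = 2, x_2 = 5, maximum P = 368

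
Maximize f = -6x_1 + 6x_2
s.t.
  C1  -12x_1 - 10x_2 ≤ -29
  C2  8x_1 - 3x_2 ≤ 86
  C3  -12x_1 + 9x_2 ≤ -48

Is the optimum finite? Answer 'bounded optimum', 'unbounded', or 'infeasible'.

bounded optimum

Feasible corners and f = -6x_1 + 6x_2:
  (947/116, -200/29) → f = -5241/58
  (13/4, -1) → f = -51/2
  (35/2, 18) → f = 3
The feasible region has finitely many vertices and no improving ray; the maximum is 3 at (35/2, 18).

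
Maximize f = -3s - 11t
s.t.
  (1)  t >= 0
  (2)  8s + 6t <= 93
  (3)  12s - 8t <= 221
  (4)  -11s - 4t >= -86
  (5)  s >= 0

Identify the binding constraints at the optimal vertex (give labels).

Feasible corners and f = -3s - 11t:
  (86/11, 0) → f = -258/11
  (0, 0) → f = 0
  (72/17, 335/34) → f = -4117/34
  (0, 31/2) → f = -341/2

The maximum is at (0, 0). Substituting into each constraint, equality holds for (1) and (5); the remaining constraints have slack.

(1) and (5)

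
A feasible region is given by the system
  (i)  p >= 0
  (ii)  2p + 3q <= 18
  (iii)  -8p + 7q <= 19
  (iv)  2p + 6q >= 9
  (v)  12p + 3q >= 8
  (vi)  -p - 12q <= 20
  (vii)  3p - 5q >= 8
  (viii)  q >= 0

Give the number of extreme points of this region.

The feasible vertices (each the meet of two boundaries and inside every other half-plane) are:
  (6, 2)
  (9, 0)
  (93/28, 11/28)
  (9/2, 0)

4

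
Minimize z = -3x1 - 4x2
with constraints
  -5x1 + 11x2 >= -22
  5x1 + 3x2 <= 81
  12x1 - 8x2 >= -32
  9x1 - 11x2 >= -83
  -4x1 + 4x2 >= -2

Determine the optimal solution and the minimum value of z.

x1 = 321/41, x2 = 572/41, minimum z = -3251/41

Extreme points and z = -3x1 - 4x2:
  (-132/23, -106/23) → z = 820/23
  (-11/4, -13/4) → z = 85/4
  (321/41, 572/41) → z = -3251/41
  (165/16, 157/16) → z = -1123/16
  (26/5, 59/5) → z = -314/5

The optimum lies where 5x1 + 3x2 = 81 and 9x1 - 11x2 = -83.
Solving simultaneously gives x1 = 321/41, x2 = 572/41.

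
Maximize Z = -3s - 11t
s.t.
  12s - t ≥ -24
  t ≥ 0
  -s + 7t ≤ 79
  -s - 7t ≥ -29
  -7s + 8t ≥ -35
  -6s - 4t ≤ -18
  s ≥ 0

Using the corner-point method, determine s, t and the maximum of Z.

s = 3, t = 0, maximum Z = -9

Feasible corners and Z = -3s - 11t:
  (5, 0) → Z = -15
  (3, 0) → Z = -9
  (159/19, 56/19) → Z = -1093/19
  (5/19, 78/19) → Z = -873/19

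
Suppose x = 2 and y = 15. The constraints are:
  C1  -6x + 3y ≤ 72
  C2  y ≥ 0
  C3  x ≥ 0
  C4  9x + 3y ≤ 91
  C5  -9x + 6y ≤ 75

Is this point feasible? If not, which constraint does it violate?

feasible

C1: 33 ≤ 72 ✓
C2: 15 ≥ 0 ✓
C3: 2 ≥ 0 ✓
C4: 63 ≤ 91 ✓
C5: 72 ≤ 75 ✓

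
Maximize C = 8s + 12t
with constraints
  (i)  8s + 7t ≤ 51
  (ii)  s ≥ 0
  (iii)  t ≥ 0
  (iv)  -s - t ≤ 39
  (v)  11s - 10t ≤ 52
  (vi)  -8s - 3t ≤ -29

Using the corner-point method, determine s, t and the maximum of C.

Corner points and C = 8s + 12t:
  (874/157, 145/157) → C = 8732/157
  (25/16, 11/2) → C = 157/2
  (52/11, 0) → C = 416/11
  (29/8, 0) → C = 29

s = 25/16, t = 11/2, maximum C = 157/2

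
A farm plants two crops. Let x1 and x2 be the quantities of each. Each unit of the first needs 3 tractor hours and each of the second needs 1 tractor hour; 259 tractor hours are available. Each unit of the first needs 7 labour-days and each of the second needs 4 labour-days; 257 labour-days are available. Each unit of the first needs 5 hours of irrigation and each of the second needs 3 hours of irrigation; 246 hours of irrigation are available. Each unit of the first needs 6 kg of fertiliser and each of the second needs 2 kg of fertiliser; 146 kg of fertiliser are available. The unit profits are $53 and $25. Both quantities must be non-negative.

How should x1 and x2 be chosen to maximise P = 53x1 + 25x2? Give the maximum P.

Feasible corners and P = 53x1 + 25x2:
  (0, 0) → P = 0
  (0, 257/4) → P = 6425/4
  (73/3, 0) → P = 3869/3
  (7, 52) → P = 1671

At the optimal vertex, 7x1 + 4x2 = 257 and 6x1 + 2x2 = 146.
Solving simultaneously gives x1 = 7, x2 = 52.

x1 = 7, x2 = 52, maximum P = 1671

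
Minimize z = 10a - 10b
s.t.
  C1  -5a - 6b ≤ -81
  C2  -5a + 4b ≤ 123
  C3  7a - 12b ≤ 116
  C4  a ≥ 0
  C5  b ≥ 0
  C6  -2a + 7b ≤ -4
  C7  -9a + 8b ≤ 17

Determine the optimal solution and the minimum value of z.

a = 591/47, b = 142/47, minimum z = 4490/47

Extreme points and z = 10a - 10b:
  (81/5, 0) → z = 162
  (591/47, 142/47) → z = 4490/47
  (116/7, 0) → z = 1160/7
  (764/25, 204/25) → z = 224

At the optimal vertex, -5a - 6b = -81 and -2a + 7b = -4.
Solving simultaneously gives a = 591/47, b = 142/47.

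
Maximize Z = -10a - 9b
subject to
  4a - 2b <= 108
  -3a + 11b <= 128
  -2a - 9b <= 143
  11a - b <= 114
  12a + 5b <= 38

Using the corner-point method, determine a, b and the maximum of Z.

Extreme points and Z = -10a - 9b:
  (-2725/49, -173/49) → Z = 28807/49
  (-74/49, 550/49) → Z = -4210/49
  (883/101, -1801/101) → Z = 7379/101
  (608/67, -950/67) → Z = 2470/67

a = -2725/49, b = -173/49, maximum Z = 28807/49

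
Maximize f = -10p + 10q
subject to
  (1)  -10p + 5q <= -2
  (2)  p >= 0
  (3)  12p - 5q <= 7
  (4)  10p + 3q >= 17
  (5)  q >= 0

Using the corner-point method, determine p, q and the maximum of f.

p = 5/2, q = 23/5, maximum f = 21

Corner points and f = -10p + 10q:
  (5/2, 23/5) → f = 21
  (91/80, 15/8) → f = 59/8
  (53/43, 67/43) → f = 140/43

The optimum lies where -10p + 5q = -2 and 12p - 5q = 7.
Solving simultaneously gives p = 5/2, q = 23/5.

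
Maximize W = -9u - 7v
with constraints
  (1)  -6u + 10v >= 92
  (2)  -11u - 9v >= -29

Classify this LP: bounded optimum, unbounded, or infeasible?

From the feasible point (-269/82, 593/82), moving in the direction (-10, -6) keeps every constraint satisfied while W increases without bound.

unbounded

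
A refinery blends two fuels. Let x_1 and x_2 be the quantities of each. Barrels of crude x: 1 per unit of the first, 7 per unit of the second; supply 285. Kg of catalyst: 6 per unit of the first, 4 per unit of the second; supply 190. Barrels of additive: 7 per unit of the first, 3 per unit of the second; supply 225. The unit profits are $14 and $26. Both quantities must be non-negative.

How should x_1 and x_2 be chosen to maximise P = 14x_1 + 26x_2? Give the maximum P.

x_1 = 5, x_2 = 40, maximum P = 1110

Vertices and P = 14x_1 + 26x_2:
  (0, 0) → P = 0
  (0, 285/7) → P = 7410/7
  (95/3, 0) → P = 1330/3
  (5, 40) → P = 1110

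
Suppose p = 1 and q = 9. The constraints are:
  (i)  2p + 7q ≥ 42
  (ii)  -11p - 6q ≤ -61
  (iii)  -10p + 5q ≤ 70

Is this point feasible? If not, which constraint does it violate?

(i): 65 ≥ 42 ✓
(ii): -65 ≤ -61 ✓
(iii): 35 ≤ 70 ✓

feasible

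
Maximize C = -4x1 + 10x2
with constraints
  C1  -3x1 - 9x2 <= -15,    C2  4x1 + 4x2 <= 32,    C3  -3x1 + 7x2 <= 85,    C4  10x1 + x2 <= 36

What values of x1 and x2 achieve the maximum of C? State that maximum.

x1 = -29/10, x2 = 109/10, maximum C = 603/5

Feasible corners and C = -4x1 + 10x2:
  (-55/4, 25/4) → C = 235/2
  (103/29, 14/29) → C = -272/29
  (-29/10, 109/10) → C = 603/5
  (28/9, 44/9) → C = 328/9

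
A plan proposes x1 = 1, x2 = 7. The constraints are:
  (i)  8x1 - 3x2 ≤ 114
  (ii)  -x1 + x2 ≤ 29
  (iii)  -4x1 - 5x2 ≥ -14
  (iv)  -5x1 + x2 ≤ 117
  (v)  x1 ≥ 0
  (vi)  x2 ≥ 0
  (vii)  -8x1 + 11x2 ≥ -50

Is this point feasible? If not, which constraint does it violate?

not feasible — violates (iii)

Constraint (iii): -4x1 - 5x2 = -39, which is not ≥ -14. All other constraints are satisfied.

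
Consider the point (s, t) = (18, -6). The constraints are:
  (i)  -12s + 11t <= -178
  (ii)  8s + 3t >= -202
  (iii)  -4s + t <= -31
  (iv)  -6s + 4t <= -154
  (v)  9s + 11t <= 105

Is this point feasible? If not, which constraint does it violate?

Constraint (iv): -6s + 4t = -132, which is not ≤ -154. All other constraints are satisfied.

not feasible — violates (iv)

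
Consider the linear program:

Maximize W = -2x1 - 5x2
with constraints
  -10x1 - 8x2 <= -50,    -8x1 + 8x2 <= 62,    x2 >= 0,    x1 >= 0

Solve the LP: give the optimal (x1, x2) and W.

The feasible region is unbounded (it extends along (1, 1), (1, 0)), but W strictly decreases along every unbounded feasible direction, so there is no improving ray and the maximum is attained at a vertex.

The binding constraints are -10x1 - 8x2 = -50 and x2 = 0.
Solving simultaneously gives x1 = 5, x2 = 0.

x1 = 5, x2 = 0, maximum W = -10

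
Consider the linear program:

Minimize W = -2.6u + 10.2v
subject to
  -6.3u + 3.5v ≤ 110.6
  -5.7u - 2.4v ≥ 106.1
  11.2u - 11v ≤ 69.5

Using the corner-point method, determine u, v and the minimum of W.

Feasible corners and W = -2.6u + 10.2v:
  (-9097/501, -181/167) → W = 90568/2505
  (-97/2, -557/10) → W = -11051/25
  (-50015/4479, -158447/8958) → W = -6780407/44790

u = -48.5, v = -55.7, minimum W = -442.04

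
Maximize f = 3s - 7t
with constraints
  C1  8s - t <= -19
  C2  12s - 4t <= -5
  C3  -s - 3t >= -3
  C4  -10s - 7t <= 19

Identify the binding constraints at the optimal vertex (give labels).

Extreme points and f = 3s - 7t:
  (-54/25, 43/25) → f = -463/25
  (-76/33, 19/33) → f = -361/33
  (-78/23, 49/23) → f = -577/23

The maximum is at (-76/33, 19/33). Substituting into each constraint, equality holds for C1 and C4; the remaining constraints have slack.

C1 and C4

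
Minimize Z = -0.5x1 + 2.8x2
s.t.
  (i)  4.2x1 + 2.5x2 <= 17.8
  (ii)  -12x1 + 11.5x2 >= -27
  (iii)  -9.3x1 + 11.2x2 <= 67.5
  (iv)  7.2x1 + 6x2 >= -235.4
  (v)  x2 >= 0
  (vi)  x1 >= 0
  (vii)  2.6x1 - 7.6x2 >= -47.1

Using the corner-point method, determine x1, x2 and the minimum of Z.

x1 = 2.25, x2 = 0, minimum Z = -1.125

Feasible corners and Z = -0.5x1 + 2.8x2:
  (2722/783, 334/261) → Z = 7223/3915
  (1753/3842, 12205/1921) → Z = 134943/7684
  (9/4, 0) → Z = -9/8
  (0, 675/112) → Z = 135/8
  (363/1039, 26253/4156) → Z = 90978/5195
  (0, 0) → Z = 0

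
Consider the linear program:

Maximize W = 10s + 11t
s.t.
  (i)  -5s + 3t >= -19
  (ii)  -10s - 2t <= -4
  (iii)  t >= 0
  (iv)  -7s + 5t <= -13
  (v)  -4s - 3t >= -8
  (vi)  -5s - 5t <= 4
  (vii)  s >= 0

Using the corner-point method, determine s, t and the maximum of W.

s = 79/41, t = 4/41, maximum W = 834/41

Extreme points and W = 10s + 11t:
  (13/7, 0) → W = 130/7
  (2, 0) → W = 20
  (79/41, 4/41) → W = 834/41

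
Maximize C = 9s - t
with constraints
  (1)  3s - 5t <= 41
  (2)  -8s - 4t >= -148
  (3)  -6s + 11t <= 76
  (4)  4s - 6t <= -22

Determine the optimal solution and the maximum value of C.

Feasible corners and C = 9s - t:
  (-178, -115) → C = -1487
  (331/28, 187/14) → C = 2605/28
  (25/2, 12) → C = 201/2
The feasible region is unbounded (it extends along (-5, -3), (-11, -6)), but C strictly decreases along every unbounded feasible direction, so there is no improving ray and the maximum is attained at a vertex.

The optimum lies where -8s - 4t = -148 and 4s - 6t = -22.
Solving simultaneously gives s = 25/2, t = 12.

s = 25/2, t = 12, maximum C = 201/2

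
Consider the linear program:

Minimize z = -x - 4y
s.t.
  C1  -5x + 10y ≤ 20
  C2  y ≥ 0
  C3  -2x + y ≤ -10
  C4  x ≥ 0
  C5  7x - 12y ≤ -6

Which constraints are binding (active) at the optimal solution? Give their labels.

C1 and C5

Feasible corners and z = -x - 4y:
  (8, 6) → z = -32
  (18, 11) → z = -62
  (126/17, 82/17) → z = -454/17

The minimum is at (18, 11). Substituting into each constraint, equality holds for C1 and C5; the remaining constraints have slack.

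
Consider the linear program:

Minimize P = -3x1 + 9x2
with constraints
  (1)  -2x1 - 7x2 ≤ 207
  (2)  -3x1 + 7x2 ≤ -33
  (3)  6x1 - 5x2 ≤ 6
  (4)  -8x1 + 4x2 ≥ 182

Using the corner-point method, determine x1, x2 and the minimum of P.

Feasible corners and P = -3x1 + 9x2:
  (-174/5, -687/35) → P = -2529/35
  (-1051/32, -323/16) → P = -2661/32
  (-703/22, -405/22) → P = -768/11

x1 = -1051/32, x2 = -323/16, minimum P = -2661/32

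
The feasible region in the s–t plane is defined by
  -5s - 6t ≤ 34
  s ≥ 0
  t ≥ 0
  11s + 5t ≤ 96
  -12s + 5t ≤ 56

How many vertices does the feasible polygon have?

4

Pairwise boundary intersections that survive every other constraint:
  (0, 0)
  (0, 56/5)
  (96/11, 0)
  (40/23, 1768/115)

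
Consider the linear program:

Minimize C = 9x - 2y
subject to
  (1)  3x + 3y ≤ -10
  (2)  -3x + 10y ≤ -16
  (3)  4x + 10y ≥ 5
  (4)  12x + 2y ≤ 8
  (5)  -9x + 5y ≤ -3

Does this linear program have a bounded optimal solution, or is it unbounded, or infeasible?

infeasible

The boundaries 3x + 3y = -10 and 12x + 2y = 8 meet at (22/15, -24/5), but that point violates 4x + 10y ≥ 5. Every candidate vertex is excluded by some other constraint, so the feasible region is empty.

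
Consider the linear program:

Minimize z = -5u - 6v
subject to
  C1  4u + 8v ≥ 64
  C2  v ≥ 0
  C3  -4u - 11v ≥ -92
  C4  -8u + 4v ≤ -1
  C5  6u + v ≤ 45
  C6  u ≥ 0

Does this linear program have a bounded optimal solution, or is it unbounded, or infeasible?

Extreme points and z = -5u - 6v:
  (33/10, 127/20) → z = -273/5
  (74/11, 51/11) → z = -676/11
  (379/104, 183/26) → z = -6287/104
  (13/2, 6) → z = -137/2
The feasible region has finitely many vertices and no improving ray; the minimum is -137/2 at (13/2, 6).

bounded optimum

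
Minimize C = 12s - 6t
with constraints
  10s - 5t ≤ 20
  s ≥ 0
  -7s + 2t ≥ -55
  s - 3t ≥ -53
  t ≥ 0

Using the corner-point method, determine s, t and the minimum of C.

Feasible corners and C = 12s - 6t:
  (13, 22) → C = 24
  (2, 0) → C = 24
  (0, 53/3) → C = -106
  (0, 0) → C = 0

The optimum lies where s = 0 and s - 3t = -53.
Solving simultaneously gives s = 0, t = 53/3.

s = 0, t = 53/3, minimum C = -106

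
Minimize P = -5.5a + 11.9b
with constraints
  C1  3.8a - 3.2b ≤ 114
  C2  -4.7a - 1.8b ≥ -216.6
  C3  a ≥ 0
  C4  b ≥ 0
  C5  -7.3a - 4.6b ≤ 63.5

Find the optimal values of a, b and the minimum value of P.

Feasible corners and P = -5.5a + 11.9b:
  (22458/547, 7182/547) → P = -190266/2735
  (30, 0) → P = -165
  (0, 361/3) → P = 42959/30
  (0, 0) → P = 0

At the optimal vertex, 3.8a - 3.2b = 114 and b = 0.
Solving simultaneously gives a = 30, b = 0.

a = 30, b = 0, minimum P = -165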